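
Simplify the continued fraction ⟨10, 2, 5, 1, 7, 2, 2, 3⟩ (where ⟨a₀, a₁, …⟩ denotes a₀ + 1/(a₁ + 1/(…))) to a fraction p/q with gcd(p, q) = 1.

Start with 3.
2 + 1/(3/1) = 2 + 1/3 = 7/3
2 + 1/(7/3) = 2 + 3/7 = 17/7
7 + 1/(17/7) = 7 + 7/17 = 126/17
1 + 1/(126/17) = 1 + 17/126 = 143/126
5 + 1/(143/126) = 5 + 126/143 = 841/143
2 + 1/(841/143) = 2 + 143/841 = 1825/841
10 + 1/(1825/841) = 10 + 841/1825 = 19091/1825

19091/1825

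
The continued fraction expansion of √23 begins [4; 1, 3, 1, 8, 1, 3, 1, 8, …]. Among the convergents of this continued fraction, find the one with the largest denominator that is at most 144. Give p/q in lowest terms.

List convergents until the denominator exceeds the bound:
a_0 = 4: 4/1  (≤ bound)
a_1 = 1: 5/1  (≤ bound)
a_2 = 3: 19/4  (≤ bound)
a_3 = 1: 24/5  (≤ bound)
a_4 = 8: 211/44  (≤ bound)
a_5 = 1: 235/49  (≤ bound)
a_6 = 3: 916/191  (> 144, stop)

235/49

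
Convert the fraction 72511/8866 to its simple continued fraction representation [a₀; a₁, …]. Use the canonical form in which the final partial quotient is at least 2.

[8; 5, 1, 1, 1, 1, 52, 6]

Repeatedly divide and take the remainder:
72511 ÷ 8866 → quotient 8, remainder 1583
8866 ÷ 1583 → quotient 5, remainder 951
1583 ÷ 951 → quotient 1, remainder 632
951 ÷ 632 → quotient 1, remainder 319
632 ÷ 319 → quotient 1, remainder 313
319 ÷ 313 → quotient 1, remainder 6
313 ÷ 6 → quotient 52, remainder 1
6 ÷ 1 → quotient 6, remainder 0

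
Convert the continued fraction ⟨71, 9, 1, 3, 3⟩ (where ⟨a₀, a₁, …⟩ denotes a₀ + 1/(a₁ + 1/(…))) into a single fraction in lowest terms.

9030/127

Compute successive convergents:
a_0 = 71: 71/1
a_1 = 9: 640/9
a_2 = 1: 711/10
a_3 = 3: 2773/39
a_4 = 3: 9030/127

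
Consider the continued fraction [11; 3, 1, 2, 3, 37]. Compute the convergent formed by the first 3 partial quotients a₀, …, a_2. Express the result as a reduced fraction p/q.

45/4

Use the convergent recurrence hₖ = aₖ·hₖ₋₁ + hₖ₋₂ (and likewise for the denominators kₖ):
a_0 = 11: 11/1
a_1 = 3: 34/3
a_2 = 1: 45/4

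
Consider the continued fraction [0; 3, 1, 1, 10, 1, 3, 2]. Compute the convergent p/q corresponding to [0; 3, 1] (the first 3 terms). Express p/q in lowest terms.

Start with 1.
3 + 1/(1/1) = 3 + 1/1 = 4/1
0 + 1/(4/1) = 0 + 1/4 = 1/4

1/4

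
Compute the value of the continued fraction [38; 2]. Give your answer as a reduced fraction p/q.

77/2

Start with 2.
38 + 1/(2/1) = 38 + 1/2 = 77/2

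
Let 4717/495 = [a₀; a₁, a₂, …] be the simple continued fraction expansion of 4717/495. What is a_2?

1

Repeatedly divide and take the remainder:
4717 ÷ 495 → quotient 9, remainder 262
495 ÷ 262 → quotient 1, remainder 233
262 ÷ 233 → quotient 1, remainder 29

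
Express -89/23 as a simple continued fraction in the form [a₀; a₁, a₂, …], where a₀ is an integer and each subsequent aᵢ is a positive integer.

[-4; 7, 1, 2]

Repeatedly divide and take the remainder:
⌊-89/23⌋ = -4, remainder 3
⌊23/3⌋ = 7, remainder 2
⌊3/2⌋ = 1, remainder 1
⌊2/1⌋ = 2, remainder 0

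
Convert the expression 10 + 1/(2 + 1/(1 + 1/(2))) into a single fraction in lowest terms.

Start with 2.
1 + 1/(2/1) = 1 + 1/2 = 3/2
2 + 1/(3/2) = 2 + 2/3 = 8/3
10 + 1/(8/3) = 10 + 3/8 = 83/8

83/8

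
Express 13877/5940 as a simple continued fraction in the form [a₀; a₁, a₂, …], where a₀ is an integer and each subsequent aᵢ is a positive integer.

[2; 2, 1, 38, 6, 2, 1, 2]

⌊13877/5940⌋ = 2, remainder 1997
⌊5940/1997⌋ = 2, remainder 1946
⌊1997/1946⌋ = 1, remainder 51
⌊1946/51⌋ = 38, remainder 8
⌊51/8⌋ = 6, remainder 3
⌊8/3⌋ = 2, remainder 2
⌊3/2⌋ = 1, remainder 1
⌊2/1⌋ = 2, remainder 0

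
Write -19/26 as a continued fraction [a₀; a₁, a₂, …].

-19 ÷ 26 → quotient -1, remainder 7
26 ÷ 7 → quotient 3, remainder 5
7 ÷ 5 → quotient 1, remainder 2
5 ÷ 2 → quotient 2, remainder 1
2 ÷ 1 → quotient 2, remainder 0

[-1; 3, 1, 2, 2]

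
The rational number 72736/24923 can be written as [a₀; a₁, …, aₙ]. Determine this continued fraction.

[2; 1, 11, 3, 1, 6, 37, 2]

Repeatedly divide and take the remainder:
72736 = 2·24923 + 22890, so a_0 = 2
24923 = 1·22890 + 2033, so a_1 = 1
22890 = 11·2033 + 527, so a_2 = 11
2033 = 3·527 + 452, so a_3 = 3
527 = 1·452 + 75, so a_4 = 1
452 = 6·75 + 2, so a_5 = 6
75 = 37·2 + 1, so a_6 = 37
2 = 2·1 + 0, so a_7 = 2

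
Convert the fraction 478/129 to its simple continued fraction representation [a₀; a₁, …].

[3; 1, 2, 2, 1, 1, 7]

478 = 3·129 + 91, so a_0 = 3
129 = 1·91 + 38, so a_1 = 1
91 = 2·38 + 15, so a_2 = 2
38 = 2·15 + 8, so a_3 = 2
15 = 1·8 + 7, so a_4 = 1
8 = 1·7 + 1, so a_5 = 1
7 = 7·1 + 0, so a_6 = 7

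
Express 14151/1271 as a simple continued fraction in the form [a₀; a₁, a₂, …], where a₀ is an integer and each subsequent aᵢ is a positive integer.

[11; 7, 2, 10, 8]

14151 ÷ 1271 → quotient 11, remainder 170
1271 ÷ 170 → quotient 7, remainder 81
170 ÷ 81 → quotient 2, remainder 8
81 ÷ 8 → quotient 10, remainder 1
8 ÷ 1 → quotient 8, remainder 0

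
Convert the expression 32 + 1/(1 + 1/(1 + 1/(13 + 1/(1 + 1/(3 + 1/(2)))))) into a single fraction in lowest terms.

Compute successive convergents:
a_0 = 32: 32/1
a_1 = 1: 33/1
a_2 = 1: 65/2
a_3 = 13: 878/27
a_4 = 1: 943/29
a_5 = 3: 3707/114
a_6 = 2: 8357/257

8357/257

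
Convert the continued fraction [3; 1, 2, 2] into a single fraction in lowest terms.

26/7

Start with 2.
2 + 1/(2/1) = 2 + 1/2 = 5/2
1 + 1/(5/2) = 1 + 2/5 = 7/5
3 + 1/(7/5) = 3 + 5/7 = 26/7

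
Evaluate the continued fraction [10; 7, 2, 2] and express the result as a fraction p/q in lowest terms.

Collapse the nested fraction from the inside out:
Start with 2.
2 + 1/(2/1) = 2 + 1/2 = 5/2
7 + 1/(5/2) = 7 + 2/5 = 37/5
10 + 1/(37/5) = 10 + 5/37 = 375/37

375/37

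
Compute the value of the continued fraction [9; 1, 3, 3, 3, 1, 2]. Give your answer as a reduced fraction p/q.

Start with 2.
1 + 1/(2/1) = 1 + 1/2 = 3/2
3 + 1/(3/2) = 3 + 2/3 = 11/3
3 + 1/(11/3) = 3 + 3/11 = 36/11
3 + 1/(36/11) = 3 + 11/36 = 119/36
1 + 1/(119/36) = 1 + 36/119 = 155/119
9 + 1/(155/119) = 9 + 119/155 = 1514/155

1514/155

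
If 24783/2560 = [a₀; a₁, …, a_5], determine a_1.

Repeatedly divide and take the remainder:
24783 = 9·2560 + 1743, so a_0 = 9
2560 = 1·1743 + 817, so a_1 = 1

1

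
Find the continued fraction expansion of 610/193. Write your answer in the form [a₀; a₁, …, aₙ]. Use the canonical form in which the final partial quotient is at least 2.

⌊610/193⌋ = 3, remainder 31
⌊193/31⌋ = 6, remainder 7
⌊31/7⌋ = 4, remainder 3
⌊7/3⌋ = 2, remainder 1
⌊3/1⌋ = 3, remainder 0

[3; 6, 4, 2, 3]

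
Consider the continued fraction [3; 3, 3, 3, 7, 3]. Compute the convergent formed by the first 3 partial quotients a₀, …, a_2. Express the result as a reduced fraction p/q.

33/10

Build up convergents one term at a time:
a_0 = 3: 3/1
a_1 = 3: 10/3
a_2 = 3: 33/10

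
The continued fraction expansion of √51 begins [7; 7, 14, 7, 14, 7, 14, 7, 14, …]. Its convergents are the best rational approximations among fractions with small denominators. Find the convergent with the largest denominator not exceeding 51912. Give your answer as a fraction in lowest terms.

70693/9899

List convergents until the denominator exceeds the bound:
a_0 = 7: 7/1  (≤ bound)
a_1 = 7: 50/7  (≤ bound)
a_2 = 14: 707/99  (≤ bound)
a_3 = 7: 4999/700  (≤ bound)
a_4 = 14: 70693/9899  (≤ bound)
a_5 = 7: 499850/69993  (> 51912, stop)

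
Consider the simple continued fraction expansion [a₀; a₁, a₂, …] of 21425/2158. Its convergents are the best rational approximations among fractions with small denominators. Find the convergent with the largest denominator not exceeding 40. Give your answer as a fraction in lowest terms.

List convergents until the denominator exceeds the bound:
a_0 = 9: 9/1  (≤ bound)
a_1 = 1: 10/1  (≤ bound)
a_2 = 12: 129/13  (≤ bound)
a_3 = 1: 139/14  (≤ bound)
a_4 = 11: 1658/167  (> 40, stop)

139/14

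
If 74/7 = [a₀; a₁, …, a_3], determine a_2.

1

Run the Euclidean algorithm, recording each quotient:
⌊74/7⌋ = 10, remainder 4
⌊7/4⌋ = 1, remainder 3
⌊4/3⌋ = 1, remainder 1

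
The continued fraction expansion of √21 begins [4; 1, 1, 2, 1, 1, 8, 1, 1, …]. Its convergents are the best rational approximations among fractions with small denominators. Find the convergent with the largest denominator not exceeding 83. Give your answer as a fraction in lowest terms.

55/12

List convergents until the denominator exceeds the bound:
a_0 = 4: 4/1  (≤ bound)
a_1 = 1: 5/1  (≤ bound)
a_2 = 1: 9/2  (≤ bound)
a_3 = 2: 23/5  (≤ bound)
a_4 = 1: 32/7  (≤ bound)
a_5 = 1: 55/12  (≤ bound)
a_6 = 8: 472/103  (> 83, stop)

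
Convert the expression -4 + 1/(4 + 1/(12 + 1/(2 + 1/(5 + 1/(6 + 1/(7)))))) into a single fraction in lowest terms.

-92938/24751

Start with 7.
6 + 1/(7/1) = 6 + 1/7 = 43/7
5 + 1/(43/7) = 5 + 7/43 = 222/43
2 + 1/(222/43) = 2 + 43/222 = 487/222
12 + 1/(487/222) = 12 + 222/487 = 6066/487
4 + 1/(6066/487) = 4 + 487/6066 = 24751/6066
-4 + 1/(24751/6066) = -4 + 6066/24751 = -92938/24751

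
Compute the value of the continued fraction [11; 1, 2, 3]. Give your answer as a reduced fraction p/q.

117/10

a_0 = 11: 11/1
a_1 = 1: 12/1
a_2 = 2: 35/3
a_3 = 3: 117/10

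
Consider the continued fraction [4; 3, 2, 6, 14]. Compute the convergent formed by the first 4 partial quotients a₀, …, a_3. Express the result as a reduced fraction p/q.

193/45

Start with 6.
2 + 1/(6/1) = 2 + 1/6 = 13/6
3 + 1/(13/6) = 3 + 6/13 = 45/13
4 + 1/(45/13) = 4 + 13/45 = 193/45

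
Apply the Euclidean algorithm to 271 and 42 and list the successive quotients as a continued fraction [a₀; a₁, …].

⌊271/42⌋ = 6, remainder 19
⌊42/19⌋ = 2, remainder 4
⌊19/4⌋ = 4, remainder 3
⌊4/3⌋ = 1, remainder 1
⌊3/1⌋ = 3, remainder 0

[6; 2, 4, 1, 3]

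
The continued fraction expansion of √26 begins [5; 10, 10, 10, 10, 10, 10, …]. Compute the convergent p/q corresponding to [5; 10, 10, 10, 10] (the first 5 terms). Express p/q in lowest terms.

Starting at the tail and folding back:
Start with 10.
10 + 1/(10/1) = 10 + 1/10 = 101/10
10 + 1/(101/10) = 10 + 10/101 = 1020/101
10 + 1/(1020/101) = 10 + 101/1020 = 10301/1020
5 + 1/(10301/1020) = 5 + 1020/10301 = 52525/10301

52525/10301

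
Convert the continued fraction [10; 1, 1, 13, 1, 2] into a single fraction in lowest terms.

894/85

a_0 = 10: 10/1
a_1 = 1: 11/1
a_2 = 1: 21/2
a_3 = 13: 284/27
a_4 = 1: 305/29
a_5 = 2: 894/85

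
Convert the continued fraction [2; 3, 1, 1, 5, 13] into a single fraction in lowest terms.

Use the convergent recurrence hₖ = aₖ·hₖ₋₁ + hₖ₋₂ (and likewise for the denominators kₖ):
a_0 = 2: 2/1
a_1 = 3: 7/3
a_2 = 1: 9/4
a_3 = 1: 16/7
a_4 = 5: 89/39
a_5 = 13: 1173/514

1173/514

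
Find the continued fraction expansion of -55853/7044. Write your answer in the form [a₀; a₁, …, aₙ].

[-8; 14, 8, 1, 1, 1, 1, 11]

⌊-55853/7044⌋ = -8, remainder 499
⌊7044/499⌋ = 14, remainder 58
⌊499/58⌋ = 8, remainder 35
⌊58/35⌋ = 1, remainder 23
⌊35/23⌋ = 1, remainder 12
⌊23/12⌋ = 1, remainder 11
⌊12/11⌋ = 1, remainder 1
⌊11/1⌋ = 11, remainder 0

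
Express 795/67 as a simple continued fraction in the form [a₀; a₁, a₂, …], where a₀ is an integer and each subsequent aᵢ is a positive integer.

⌊795/67⌋ = 11, remainder 58
⌊67/58⌋ = 1, remainder 9
⌊58/9⌋ = 6, remainder 4
⌊9/4⌋ = 2, remainder 1
⌊4/1⌋ = 4, remainder 0

[11; 1, 6, 2, 4]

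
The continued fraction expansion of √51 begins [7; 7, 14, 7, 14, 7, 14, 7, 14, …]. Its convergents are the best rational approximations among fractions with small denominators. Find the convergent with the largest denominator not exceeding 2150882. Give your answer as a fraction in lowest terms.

7068593/989801

List convergents until the denominator exceeds the bound:
a_0 = 7: 7/1  (≤ bound)
a_1 = 7: 50/7  (≤ bound)
a_2 = 14: 707/99  (≤ bound)
a_3 = 7: 4999/700  (≤ bound)
a_4 = 14: 70693/9899  (≤ bound)
a_5 = 7: 499850/69993  (≤ bound)
a_6 = 14: 7068593/989801  (≤ bound)
a_7 = 7: 49980001/6998600  (> 2150882, stop)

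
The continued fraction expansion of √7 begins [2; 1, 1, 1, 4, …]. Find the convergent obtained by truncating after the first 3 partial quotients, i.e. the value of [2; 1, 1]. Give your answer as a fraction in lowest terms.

5/2

a_0 = 2: 2/1
a_1 = 1: 3/1
a_2 = 1: 5/2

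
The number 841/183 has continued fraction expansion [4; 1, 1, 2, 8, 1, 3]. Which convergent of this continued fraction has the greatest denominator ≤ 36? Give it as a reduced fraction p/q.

a_0 = 4: 4/1  (≤ bound)
a_1 = 1: 5/1  (≤ bound)
a_2 = 1: 9/2  (≤ bound)
a_3 = 2: 23/5  (≤ bound)
a_4 = 8: 193/42  (> 36, stop)

23/5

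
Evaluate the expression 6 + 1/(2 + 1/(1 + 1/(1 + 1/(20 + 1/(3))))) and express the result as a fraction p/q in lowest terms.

2009/314

a_0 = 6: 6/1
a_1 = 2: 13/2
a_2 = 1: 19/3
a_3 = 1: 32/5
a_4 = 20: 659/103
a_5 = 3: 2009/314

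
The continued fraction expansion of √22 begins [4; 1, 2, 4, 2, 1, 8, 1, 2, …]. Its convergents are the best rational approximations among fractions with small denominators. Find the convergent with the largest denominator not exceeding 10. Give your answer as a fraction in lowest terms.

a_0 = 4: 4/1  (≤ bound)
a_1 = 1: 5/1  (≤ bound)
a_2 = 2: 14/3  (≤ bound)
a_3 = 4: 61/13  (> 10, stop)

14/3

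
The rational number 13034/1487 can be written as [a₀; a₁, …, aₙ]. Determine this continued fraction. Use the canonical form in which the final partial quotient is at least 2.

Run the Euclidean algorithm, recording each quotient:
13034 ÷ 1487 → quotient 8, remainder 1138
1487 ÷ 1138 → quotient 1, remainder 349
1138 ÷ 349 → quotient 3, remainder 91
349 ÷ 91 → quotient 3, remainder 76
91 ÷ 76 → quotient 1, remainder 15
76 ÷ 15 → quotient 5, remainder 1
15 ÷ 1 → quotient 15, remainder 0

[8; 1, 3, 3, 1, 5, 15]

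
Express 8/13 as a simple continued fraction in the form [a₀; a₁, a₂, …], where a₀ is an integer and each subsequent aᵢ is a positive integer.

[0; 1, 1, 1, 1, 2]

Apply division with remainder until the remainder is 0:
8 ÷ 13 → quotient 0, remainder 8
13 ÷ 8 → quotient 1, remainder 5
8 ÷ 5 → quotient 1, remainder 3
5 ÷ 3 → quotient 1, remainder 2
3 ÷ 2 → quotient 1, remainder 1
2 ÷ 1 → quotient 2, remainder 0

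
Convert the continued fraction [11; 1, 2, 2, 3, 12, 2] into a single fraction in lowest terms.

Start with 2.
12 + 1/(2/1) = 12 + 1/2 = 25/2
3 + 1/(25/2) = 3 + 2/25 = 77/25
2 + 1/(77/25) = 2 + 25/77 = 179/77
2 + 1/(179/77) = 2 + 77/179 = 435/179
1 + 1/(435/179) = 1 + 179/435 = 614/435
11 + 1/(614/435) = 11 + 435/614 = 7189/614

7189/614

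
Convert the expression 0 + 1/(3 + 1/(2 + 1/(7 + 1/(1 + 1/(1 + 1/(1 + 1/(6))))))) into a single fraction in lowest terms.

Start with 6.
1 + 1/(6/1) = 1 + 1/6 = 7/6
1 + 1/(7/6) = 1 + 6/7 = 13/7
1 + 1/(13/7) = 1 + 7/13 = 20/13
7 + 1/(20/13) = 7 + 13/20 = 153/20
2 + 1/(153/20) = 2 + 20/153 = 326/153
3 + 1/(326/153) = 3 + 153/326 = 1131/326
0 + 1/(1131/326) = 0 + 326/1131 = 326/1131

326/1131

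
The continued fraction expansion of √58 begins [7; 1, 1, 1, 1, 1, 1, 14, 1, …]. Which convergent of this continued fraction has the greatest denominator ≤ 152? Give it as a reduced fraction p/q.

a_0 = 7: 7/1  (≤ bound)
a_1 = 1: 8/1  (≤ bound)
a_2 = 1: 15/2  (≤ bound)
a_3 = 1: 23/3  (≤ bound)
a_4 = 1: 38/5  (≤ bound)
a_5 = 1: 61/8  (≤ bound)
a_6 = 1: 99/13  (≤ bound)
a_7 = 14: 1447/190  (> 152, stop)

99/13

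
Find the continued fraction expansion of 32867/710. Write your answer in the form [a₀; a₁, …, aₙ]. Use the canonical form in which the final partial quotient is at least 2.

32867 ÷ 710 → quotient 46, remainder 207
710 ÷ 207 → quotient 3, remainder 89
207 ÷ 89 → quotient 2, remainder 29
89 ÷ 29 → quotient 3, remainder 2
29 ÷ 2 → quotient 14, remainder 1
2 ÷ 1 → quotient 2, remainder 0

[46; 3, 2, 3, 14, 2]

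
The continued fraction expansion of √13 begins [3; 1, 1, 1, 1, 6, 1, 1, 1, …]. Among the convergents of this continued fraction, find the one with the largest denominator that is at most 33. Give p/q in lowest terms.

List convergents until the denominator exceeds the bound:
a_0 = 3: 3/1  (≤ bound)
a_1 = 1: 4/1  (≤ bound)
a_2 = 1: 7/2  (≤ bound)
a_3 = 1: 11/3  (≤ bound)
a_4 = 1: 18/5  (≤ bound)
a_5 = 6: 119/33  (≤ bound)
a_6 = 1: 137/38  (> 33, stop)

119/33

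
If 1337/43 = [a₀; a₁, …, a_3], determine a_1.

Run the Euclidean algorithm, recording each quotient:
⌊1337/43⌋ = 31, remainder 4
⌊43/4⌋ = 10, remainder 3

10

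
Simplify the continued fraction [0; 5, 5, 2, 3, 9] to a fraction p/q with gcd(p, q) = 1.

a_0 = 0: 0/1
a_1 = 5: 1/5
a_2 = 5: 5/26
a_3 = 2: 11/57
a_4 = 3: 38/197
a_5 = 9: 353/1830

353/1830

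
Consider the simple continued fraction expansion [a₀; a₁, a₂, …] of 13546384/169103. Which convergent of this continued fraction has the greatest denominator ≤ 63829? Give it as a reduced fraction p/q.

4122001/51456

List convergents until the denominator exceeds the bound:
a_0 = 80: 80/1  (≤ bound)
a_1 = 9: 721/9  (≤ bound)
a_2 = 3: 2243/28  (≤ bound)
a_3 = 8: 18665/233  (≤ bound)
a_4 = 31: 580858/7251  (≤ bound)
a_5 = 2: 1180381/14735  (≤ bound)
a_6 = 3: 4122001/51456  (≤ bound)
a_7 = 3: 13546384/169103  (> 63829, stop)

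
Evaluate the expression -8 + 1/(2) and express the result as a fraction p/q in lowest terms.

a_0 = -8: -8/1
a_1 = 2: -15/2

-15/2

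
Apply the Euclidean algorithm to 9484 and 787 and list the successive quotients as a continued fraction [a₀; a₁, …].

⌊9484/787⌋ = 12, remainder 40
⌊787/40⌋ = 19, remainder 27
⌊40/27⌋ = 1, remainder 13
⌊27/13⌋ = 2, remainder 1
⌊13/1⌋ = 13, remainder 0

[12; 19, 1, 2, 13]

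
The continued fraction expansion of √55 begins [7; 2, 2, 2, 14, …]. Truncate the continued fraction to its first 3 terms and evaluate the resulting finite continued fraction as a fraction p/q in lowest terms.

a_0 = 7: 7/1
a_1 = 2: 15/2
a_2 = 2: 37/5

37/5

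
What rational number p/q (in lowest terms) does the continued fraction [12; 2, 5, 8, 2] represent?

2379/191

Start with 2.
8 + 1/(2/1) = 8 + 1/2 = 17/2
5 + 1/(17/2) = 5 + 2/17 = 87/17
2 + 1/(87/17) = 2 + 17/87 = 191/87
12 + 1/(191/87) = 12 + 87/191 = 2379/191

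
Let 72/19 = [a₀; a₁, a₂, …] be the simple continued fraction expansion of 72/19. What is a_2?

3

72 ÷ 19 → quotient 3, remainder 15
19 ÷ 15 → quotient 1, remainder 4
15 ÷ 4 → quotient 3, remainder 3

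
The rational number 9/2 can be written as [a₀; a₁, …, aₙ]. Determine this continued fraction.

Apply division with remainder until the remainder is 0:
9 = 4·2 + 1, so a_0 = 4
2 = 2·1 + 0, so a_1 = 2

[4; 2]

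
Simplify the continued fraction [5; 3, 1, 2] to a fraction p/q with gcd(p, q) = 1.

58/11

Compute successive convergents:
a_0 = 5: 5/1
a_1 = 3: 16/3
a_2 = 1: 21/4
a_3 = 2: 58/11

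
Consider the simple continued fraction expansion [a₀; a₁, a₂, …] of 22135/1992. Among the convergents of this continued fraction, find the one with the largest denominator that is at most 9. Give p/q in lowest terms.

List convergents until the denominator exceeds the bound:
a_0 = 11: 11/1  (≤ bound)
a_1 = 8: 89/8  (≤ bound)
a_2 = 1: 100/9  (≤ bound)
a_3 = 13: 1389/125  (> 9, stop)

100/9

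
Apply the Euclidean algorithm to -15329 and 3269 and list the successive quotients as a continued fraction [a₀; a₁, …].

-15329 = -5·3269 + 1016, so a_0 = -5
3269 = 3·1016 + 221, so a_1 = 3
1016 = 4·221 + 132, so a_2 = 4
221 = 1·132 + 89, so a_3 = 1
132 = 1·89 + 43, so a_4 = 1
89 = 2·43 + 3, so a_5 = 2
43 = 14·3 + 1, so a_6 = 14
3 = 3·1 + 0, so a_7 = 3

[-5; 3, 4, 1, 1, 2, 14, 3]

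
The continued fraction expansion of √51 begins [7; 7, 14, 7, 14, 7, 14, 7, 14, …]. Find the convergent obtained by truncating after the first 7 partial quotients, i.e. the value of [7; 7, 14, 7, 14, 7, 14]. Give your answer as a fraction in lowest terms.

7068593/989801

Build up convergents one term at a time:
a_0 = 7: 7/1
a_1 = 7: 50/7
a_2 = 14: 707/99
a_3 = 7: 4999/700
a_4 = 14: 70693/9899
a_5 = 7: 499850/69993
a_6 = 14: 7068593/989801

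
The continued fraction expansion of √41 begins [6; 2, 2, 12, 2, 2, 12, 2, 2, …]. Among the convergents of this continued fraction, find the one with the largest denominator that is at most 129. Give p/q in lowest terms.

826/129

a_0 = 6: 6/1  (≤ bound)
a_1 = 2: 13/2  (≤ bound)
a_2 = 2: 32/5  (≤ bound)
a_3 = 12: 397/62  (≤ bound)
a_4 = 2: 826/129  (≤ bound)
a_5 = 2: 2049/320  (> 129, stop)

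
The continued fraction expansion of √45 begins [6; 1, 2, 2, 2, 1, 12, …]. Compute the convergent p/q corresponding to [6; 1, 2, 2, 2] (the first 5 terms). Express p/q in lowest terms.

114/17

a_0 = 6: 6/1
a_1 = 1: 7/1
a_2 = 2: 20/3
a_3 = 2: 47/7
a_4 = 2: 114/17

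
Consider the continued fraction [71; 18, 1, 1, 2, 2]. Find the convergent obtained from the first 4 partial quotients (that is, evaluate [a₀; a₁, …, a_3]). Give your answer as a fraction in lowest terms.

2629/37

Work from the innermost term outward:
Start with 1.
1 + 1/(1/1) = 1 + 1/1 = 2/1
18 + 1/(2/1) = 18 + 1/2 = 37/2
71 + 1/(37/2) = 71 + 2/37 = 2629/37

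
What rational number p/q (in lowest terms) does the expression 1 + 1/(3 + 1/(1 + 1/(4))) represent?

Use the convergent recurrence hₖ = aₖ·hₖ₋₁ + hₖ₋₂ (and likewise for the denominators kₖ):
a_0 = 1: 1/1
a_1 = 3: 4/3
a_2 = 1: 5/4
a_3 = 4: 24/19

24/19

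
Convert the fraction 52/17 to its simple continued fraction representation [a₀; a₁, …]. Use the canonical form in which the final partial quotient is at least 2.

[3; 17]

52 = 3·17 + 1, so a_0 = 3
17 = 17·1 + 0, so a_1 = 17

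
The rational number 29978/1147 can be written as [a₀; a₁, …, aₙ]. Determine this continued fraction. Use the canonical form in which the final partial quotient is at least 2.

[26; 7, 2, 1, 5, 9]

Repeatedly divide and take the remainder:
29978 ÷ 1147 → quotient 26, remainder 156
1147 ÷ 156 → quotient 7, remainder 55
156 ÷ 55 → quotient 2, remainder 46
55 ÷ 46 → quotient 1, remainder 9
46 ÷ 9 → quotient 5, remainder 1
9 ÷ 1 → quotient 9, remainder 0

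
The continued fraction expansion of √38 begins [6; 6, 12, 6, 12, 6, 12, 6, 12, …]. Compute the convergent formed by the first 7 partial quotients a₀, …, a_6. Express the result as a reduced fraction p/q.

2463306/399601

Start with 12.
6 + 1/(12/1) = 6 + 1/12 = 73/12
12 + 1/(73/12) = 12 + 12/73 = 888/73
6 + 1/(888/73) = 6 + 73/888 = 5401/888
12 + 1/(5401/888) = 12 + 888/5401 = 65700/5401
6 + 1/(65700/5401) = 6 + 5401/65700 = 399601/65700
6 + 1/(399601/65700) = 6 + 65700/399601 = 2463306/399601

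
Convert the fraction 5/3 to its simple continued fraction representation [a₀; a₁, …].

[1; 1, 2]

Run the Euclidean algorithm, recording each quotient:
⌊5/3⌋ = 1, remainder 2
⌊3/2⌋ = 1, remainder 1
⌊2/1⌋ = 2, remainder 0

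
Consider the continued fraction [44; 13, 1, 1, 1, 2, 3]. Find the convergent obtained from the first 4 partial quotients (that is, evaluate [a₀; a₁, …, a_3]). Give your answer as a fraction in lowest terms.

a_0 = 44: 44/1
a_1 = 13: 573/13
a_2 = 1: 617/14
a_3 = 1: 1190/27

1190/27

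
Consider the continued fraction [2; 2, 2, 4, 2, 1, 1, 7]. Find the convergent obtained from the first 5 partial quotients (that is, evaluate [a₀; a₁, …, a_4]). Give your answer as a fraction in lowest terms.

Build up convergents one term at a time:
a_0 = 2: 2/1
a_1 = 2: 5/2
a_2 = 2: 12/5
a_3 = 4: 53/22
a_4 = 2: 118/49

118/49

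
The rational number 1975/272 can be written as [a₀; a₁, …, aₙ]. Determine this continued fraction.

[7; 3, 1, 4, 1, 11]

Repeatedly divide and take the remainder:
1975 ÷ 272 → quotient 7, remainder 71
272 ÷ 71 → quotient 3, remainder 59
71 ÷ 59 → quotient 1, remainder 12
59 ÷ 12 → quotient 4, remainder 11
12 ÷ 11 → quotient 1, remainder 1
11 ÷ 1 → quotient 11, remainder 0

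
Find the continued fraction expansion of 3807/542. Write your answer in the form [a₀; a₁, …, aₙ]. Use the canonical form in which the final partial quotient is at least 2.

[7; 41, 1, 2, 4]

3807 ÷ 542 → quotient 7, remainder 13
542 ÷ 13 → quotient 41, remainder 9
13 ÷ 9 → quotient 1, remainder 4
9 ÷ 4 → quotient 2, remainder 1
4 ÷ 1 → quotient 4, remainder 0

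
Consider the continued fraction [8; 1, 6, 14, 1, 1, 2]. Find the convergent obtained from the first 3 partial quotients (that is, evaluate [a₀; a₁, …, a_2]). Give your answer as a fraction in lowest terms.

Work from the innermost term outward:
Start with 6.
1 + 1/(6/1) = 1 + 1/6 = 7/6
8 + 1/(7/6) = 8 + 6/7 = 62/7

62/7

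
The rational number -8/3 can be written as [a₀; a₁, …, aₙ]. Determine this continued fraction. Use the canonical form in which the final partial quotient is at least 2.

[-3; 3]

Repeatedly divide and take the remainder:
⌊-8/3⌋ = -3, remainder 1
⌊3/1⌋ = 3, remainder 0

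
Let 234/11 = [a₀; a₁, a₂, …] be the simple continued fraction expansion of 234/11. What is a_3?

2

Repeatedly divide and take the remainder:
234 = 21·11 + 3, so a_0 = 21
11 = 3·3 + 2, so a_1 = 3
3 = 1·2 + 1, so a_2 = 1
2 = 2·1 + 0, so a_3 = 2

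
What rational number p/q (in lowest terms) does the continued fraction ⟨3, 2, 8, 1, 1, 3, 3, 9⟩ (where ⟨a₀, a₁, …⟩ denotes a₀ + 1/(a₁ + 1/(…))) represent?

a_0 = 3: 3/1
a_1 = 2: 7/2
a_2 = 8: 59/17
a_3 = 1: 66/19
a_4 = 1: 125/36
a_5 = 3: 441/127
a_6 = 3: 1448/417
a_7 = 9: 13473/3880

13473/3880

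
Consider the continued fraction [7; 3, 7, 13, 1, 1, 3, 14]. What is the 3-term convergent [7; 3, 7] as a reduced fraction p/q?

a_0 = 7: 7/1
a_1 = 3: 22/3
a_2 = 7: 161/22

161/22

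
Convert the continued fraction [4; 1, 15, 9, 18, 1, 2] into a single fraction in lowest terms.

40333/8168

Start with 2.
1 + 1/(2/1) = 1 + 1/2 = 3/2
18 + 1/(3/2) = 18 + 2/3 = 56/3
9 + 1/(56/3) = 9 + 3/56 = 507/56
15 + 1/(507/56) = 15 + 56/507 = 7661/507
1 + 1/(7661/507) = 1 + 507/7661 = 8168/7661
4 + 1/(8168/7661) = 4 + 7661/8168 = 40333/8168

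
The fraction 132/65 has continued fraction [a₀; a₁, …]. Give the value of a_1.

32

Repeatedly divide and take the remainder:
⌊132/65⌋ = 2, remainder 2
⌊65/2⌋ = 32, remainder 1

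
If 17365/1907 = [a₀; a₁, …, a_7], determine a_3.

3

17365 ÷ 1907 → quotient 9, remainder 202
1907 ÷ 202 → quotient 9, remainder 89
202 ÷ 89 → quotient 2, remainder 24
89 ÷ 24 → quotient 3, remainder 17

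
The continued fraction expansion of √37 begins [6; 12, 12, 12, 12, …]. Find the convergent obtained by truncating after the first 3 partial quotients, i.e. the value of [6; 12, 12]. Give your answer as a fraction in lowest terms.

882/145

Collapse the nested fraction from the inside out:
Start with 12.
12 + 1/(12/1) = 12 + 1/12 = 145/12
6 + 1/(145/12) = 6 + 12/145 = 882/145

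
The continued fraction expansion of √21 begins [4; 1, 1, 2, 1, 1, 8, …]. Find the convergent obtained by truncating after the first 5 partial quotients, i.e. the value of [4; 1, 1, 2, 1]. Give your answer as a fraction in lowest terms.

Starting at the tail and folding back:
Start with 1.
2 + 1/(1/1) = 2 + 1/1 = 3/1
1 + 1/(3/1) = 1 + 1/3 = 4/3
1 + 1/(4/3) = 1 + 3/4 = 7/4
4 + 1/(7/4) = 4 + 4/7 = 32/7

32/7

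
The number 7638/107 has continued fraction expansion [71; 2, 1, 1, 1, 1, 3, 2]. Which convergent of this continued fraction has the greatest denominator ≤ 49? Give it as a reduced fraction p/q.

a_0 = 71: 71/1  (≤ bound)
a_1 = 2: 143/2  (≤ bound)
a_2 = 1: 214/3  (≤ bound)
a_3 = 1: 357/5  (≤ bound)
a_4 = 1: 571/8  (≤ bound)
a_5 = 1: 928/13  (≤ bound)
a_6 = 3: 3355/47  (≤ bound)
a_7 = 2: 7638/107  (> 49, stop)

3355/47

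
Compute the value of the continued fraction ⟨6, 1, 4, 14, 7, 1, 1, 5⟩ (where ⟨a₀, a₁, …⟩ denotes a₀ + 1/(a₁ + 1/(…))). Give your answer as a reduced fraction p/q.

a_0 = 6: 6/1
a_1 = 1: 7/1
a_2 = 4: 34/5
a_3 = 14: 483/71
a_4 = 7: 3415/502
a_5 = 1: 3898/573
a_6 = 1: 7313/1075
a_7 = 5: 40463/5948

40463/5948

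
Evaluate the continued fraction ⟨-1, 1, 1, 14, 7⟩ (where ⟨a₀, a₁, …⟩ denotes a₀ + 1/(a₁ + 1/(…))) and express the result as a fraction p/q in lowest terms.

Use the convergent recurrence hₖ = aₖ·hₖ₋₁ + hₖ₋₂ (and likewise for the denominators kₖ):
a_0 = -1: -1/1
a_1 = 1: 0/1
a_2 = 1: -1/2
a_3 = 14: -14/29
a_4 = 7: -99/205

-99/205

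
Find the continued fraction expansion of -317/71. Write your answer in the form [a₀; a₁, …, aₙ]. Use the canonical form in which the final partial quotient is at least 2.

[-5; 1, 1, 6, 1, 1, 2]

-317 = -5·71 + 38, so a_0 = -5
71 = 1·38 + 33, so a_1 = 1
38 = 1·33 + 5, so a_2 = 1
33 = 6·5 + 3, so a_3 = 6
5 = 1·3 + 2, so a_4 = 1
3 = 1·2 + 1, so a_5 = 1
2 = 2·1 + 0, so a_6 = 2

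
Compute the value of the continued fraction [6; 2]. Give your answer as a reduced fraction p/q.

13/2

a_0 = 6: 6/1
a_1 = 2: 13/2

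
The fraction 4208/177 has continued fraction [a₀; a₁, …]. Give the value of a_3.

4208 ÷ 177 → quotient 23, remainder 137
177 ÷ 137 → quotient 1, remainder 40
137 ÷ 40 → quotient 3, remainder 17
40 ÷ 17 → quotient 2, remainder 6

2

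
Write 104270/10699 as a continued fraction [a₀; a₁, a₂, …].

⌊104270/10699⌋ = 9, remainder 7979
⌊10699/7979⌋ = 1, remainder 2720
⌊7979/2720⌋ = 2, remainder 2539
⌊2720/2539⌋ = 1, remainder 181
⌊2539/181⌋ = 14, remainder 5
⌊181/5⌋ = 36, remainder 1
⌊5/1⌋ = 5, remainder 0

[9; 1, 2, 1, 14, 36, 5]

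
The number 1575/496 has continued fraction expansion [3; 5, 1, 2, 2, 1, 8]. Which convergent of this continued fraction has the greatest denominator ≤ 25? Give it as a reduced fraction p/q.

54/17

a_0 = 3: 3/1  (≤ bound)
a_1 = 5: 16/5  (≤ bound)
a_2 = 1: 19/6  (≤ bound)
a_3 = 2: 54/17  (≤ bound)
a_4 = 2: 127/40  (> 25, stop)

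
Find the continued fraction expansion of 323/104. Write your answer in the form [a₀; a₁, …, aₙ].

[3; 9, 2, 5]

Repeatedly divide and take the remainder:
⌊323/104⌋ = 3, remainder 11
⌊104/11⌋ = 9, remainder 5
⌊11/5⌋ = 2, remainder 1
⌊5/1⌋ = 5, remainder 0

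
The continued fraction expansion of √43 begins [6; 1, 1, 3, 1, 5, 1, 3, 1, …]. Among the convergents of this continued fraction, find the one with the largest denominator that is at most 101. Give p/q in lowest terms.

a_0 = 6: 6/1  (≤ bound)
a_1 = 1: 7/1  (≤ bound)
a_2 = 1: 13/2  (≤ bound)
a_3 = 3: 46/7  (≤ bound)
a_4 = 1: 59/9  (≤ bound)
a_5 = 5: 341/52  (≤ bound)
a_6 = 1: 400/61  (≤ bound)
a_7 = 3: 1541/235  (> 101, stop)

400/61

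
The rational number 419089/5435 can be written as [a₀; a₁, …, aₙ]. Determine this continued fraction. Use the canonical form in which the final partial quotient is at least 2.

419089 = 77·5435 + 594, so a_0 = 77
5435 = 9·594 + 89, so a_1 = 9
594 = 6·89 + 60, so a_2 = 6
89 = 1·60 + 29, so a_3 = 1
60 = 2·29 + 2, so a_4 = 2
29 = 14·2 + 1, so a_5 = 14
2 = 2·1 + 0, so a_6 = 2

[77; 9, 6, 1, 2, 14, 2]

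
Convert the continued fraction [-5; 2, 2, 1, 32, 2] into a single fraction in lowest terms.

-2126/465

Start with 2.
32 + 1/(2/1) = 32 + 1/2 = 65/2
1 + 1/(65/2) = 1 + 2/65 = 67/65
2 + 1/(67/65) = 2 + 65/67 = 199/67
2 + 1/(199/67) = 2 + 67/199 = 465/199
-5 + 1/(465/199) = -5 + 199/465 = -2126/465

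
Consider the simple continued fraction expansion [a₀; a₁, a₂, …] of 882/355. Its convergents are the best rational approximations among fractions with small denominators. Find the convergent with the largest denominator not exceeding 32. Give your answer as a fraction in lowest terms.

a_0 = 2: 2/1  (≤ bound)
a_1 = 2: 5/2  (≤ bound)
a_2 = 15: 77/31  (≤ bound)
a_3 = 1: 82/33  (> 32, stop)

77/31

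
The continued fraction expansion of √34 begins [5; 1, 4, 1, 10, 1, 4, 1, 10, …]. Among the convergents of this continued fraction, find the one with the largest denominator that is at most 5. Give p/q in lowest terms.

a_0 = 5: 5/1  (≤ bound)
a_1 = 1: 6/1  (≤ bound)
a_2 = 4: 29/5  (≤ bound)
a_3 = 1: 35/6  (> 5, stop)

29/5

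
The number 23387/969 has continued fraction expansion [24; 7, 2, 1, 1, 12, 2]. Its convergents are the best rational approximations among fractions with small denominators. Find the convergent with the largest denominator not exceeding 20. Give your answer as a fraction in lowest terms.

a_0 = 24: 24/1  (≤ bound)
a_1 = 7: 169/7  (≤ bound)
a_2 = 2: 362/15  (≤ bound)
a_3 = 1: 531/22  (> 20, stop)

362/15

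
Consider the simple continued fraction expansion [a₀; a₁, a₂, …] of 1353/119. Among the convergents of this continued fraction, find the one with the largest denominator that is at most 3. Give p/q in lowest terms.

a_0 = 11: 11/1  (≤ bound)
a_1 = 2: 23/2  (≤ bound)
a_2 = 1: 34/3  (≤ bound)
a_3 = 2: 91/8  (> 3, stop)

34/3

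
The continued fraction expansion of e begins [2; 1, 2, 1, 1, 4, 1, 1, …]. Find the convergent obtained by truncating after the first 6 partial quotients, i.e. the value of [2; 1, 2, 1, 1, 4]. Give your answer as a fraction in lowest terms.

a_0 = 2: 2/1
a_1 = 1: 3/1
a_2 = 2: 8/3
a_3 = 1: 11/4
a_4 = 1: 19/7
a_5 = 4: 87/32

87/32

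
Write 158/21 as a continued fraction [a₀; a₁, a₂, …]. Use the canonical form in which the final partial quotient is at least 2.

Apply division with remainder until the remainder is 0:
158 ÷ 21 → quotient 7, remainder 11
21 ÷ 11 → quotient 1, remainder 10
11 ÷ 10 → quotient 1, remainder 1
10 ÷ 1 → quotient 10, remainder 0

[7; 1, 1, 10]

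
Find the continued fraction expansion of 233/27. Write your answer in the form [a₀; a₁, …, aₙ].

[8; 1, 1, 1, 2, 3]

Apply division with remainder until the remainder is 0:
233 ÷ 27 → quotient 8, remainder 17
27 ÷ 17 → quotient 1, remainder 10
17 ÷ 10 → quotient 1, remainder 7
10 ÷ 7 → quotient 1, remainder 3
7 ÷ 3 → quotient 2, remainder 1
3 ÷ 1 → quotient 3, remainder 0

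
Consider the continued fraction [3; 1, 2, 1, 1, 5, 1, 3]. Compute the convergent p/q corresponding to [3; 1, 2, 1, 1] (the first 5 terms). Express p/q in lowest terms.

26/7

a_0 = 3: 3/1
a_1 = 1: 4/1
a_2 = 2: 11/3
a_3 = 1: 15/4
a_4 = 1: 26/7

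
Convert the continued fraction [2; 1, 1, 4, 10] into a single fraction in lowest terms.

235/92

Starting at the tail and folding back:
Start with 10.
4 + 1/(10/1) = 4 + 1/10 = 41/10
1 + 1/(41/10) = 1 + 10/41 = 51/41
1 + 1/(51/41) = 1 + 41/51 = 92/51
2 + 1/(92/51) = 2 + 51/92 = 235/92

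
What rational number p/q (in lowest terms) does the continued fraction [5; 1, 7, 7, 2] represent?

Start with 2.
7 + 1/(2/1) = 7 + 1/2 = 15/2
7 + 1/(15/2) = 7 + 2/15 = 107/15
1 + 1/(107/15) = 1 + 15/107 = 122/107
5 + 1/(122/107) = 5 + 107/122 = 717/122

717/122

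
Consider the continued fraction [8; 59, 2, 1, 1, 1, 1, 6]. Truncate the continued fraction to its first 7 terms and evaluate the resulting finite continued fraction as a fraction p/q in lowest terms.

6189/772

Collapse the nested fraction from the inside out:
Start with 1.
1 + 1/(1/1) = 1 + 1/1 = 2/1
1 + 1/(2/1) = 1 + 1/2 = 3/2
1 + 1/(3/2) = 1 + 2/3 = 5/3
2 + 1/(5/3) = 2 + 3/5 = 13/5
59 + 1/(13/5) = 59 + 5/13 = 772/13
8 + 1/(772/13) = 8 + 13/772 = 6189/772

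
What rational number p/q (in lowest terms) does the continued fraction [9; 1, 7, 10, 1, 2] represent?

2558/259

a_0 = 9: 9/1
a_1 = 1: 10/1
a_2 = 7: 79/8
a_3 = 10: 800/81
a_4 = 1: 879/89
a_5 = 2: 2558/259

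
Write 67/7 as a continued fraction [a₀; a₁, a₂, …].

[9; 1, 1, 3]

⌊67/7⌋ = 9, remainder 4
⌊7/4⌋ = 1, remainder 3
⌊4/3⌋ = 1, remainder 1
⌊3/1⌋ = 3, remainder 0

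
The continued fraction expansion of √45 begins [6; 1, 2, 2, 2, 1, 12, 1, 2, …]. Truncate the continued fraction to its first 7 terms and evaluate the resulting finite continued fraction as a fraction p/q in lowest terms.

2046/305

Build up convergents one term at a time:
a_0 = 6: 6/1
a_1 = 1: 7/1
a_2 = 2: 20/3
a_3 = 2: 47/7
a_4 = 2: 114/17
a_5 = 1: 161/24
a_6 = 12: 2046/305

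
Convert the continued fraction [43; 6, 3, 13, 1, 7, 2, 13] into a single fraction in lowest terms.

2666091/61775

Start with 13.
2 + 1/(13/1) = 2 + 1/13 = 27/13
7 + 1/(27/13) = 7 + 13/27 = 202/27
1 + 1/(202/27) = 1 + 27/202 = 229/202
13 + 1/(229/202) = 13 + 202/229 = 3179/229
3 + 1/(3179/229) = 3 + 229/3179 = 9766/3179
6 + 1/(9766/3179) = 6 + 3179/9766 = 61775/9766
43 + 1/(61775/9766) = 43 + 9766/61775 = 2666091/61775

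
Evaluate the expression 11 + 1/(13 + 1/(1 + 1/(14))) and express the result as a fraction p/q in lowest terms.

2314/209

Compute successive convergents:
a_0 = 11: 11/1
a_1 = 13: 144/13
a_2 = 1: 155/14
a_3 = 14: 2314/209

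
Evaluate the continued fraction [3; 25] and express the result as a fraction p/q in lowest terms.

76/25

a_0 = 3: 3/1
a_1 = 25: 76/25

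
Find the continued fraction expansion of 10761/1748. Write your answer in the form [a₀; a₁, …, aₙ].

[6; 6, 2, 2, 13, 4]

Run the Euclidean algorithm, recording each quotient:
10761 = 6·1748 + 273, so a_0 = 6
1748 = 6·273 + 110, so a_1 = 6
273 = 2·110 + 53, so a_2 = 2
110 = 2·53 + 4, so a_3 = 2
53 = 13·4 + 1, so a_4 = 13
4 = 4·1 + 0, so a_5 = 4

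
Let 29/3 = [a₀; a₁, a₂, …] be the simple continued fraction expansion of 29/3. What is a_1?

1

29 ÷ 3 → quotient 9, remainder 2
3 ÷ 2 → quotient 1, remainder 1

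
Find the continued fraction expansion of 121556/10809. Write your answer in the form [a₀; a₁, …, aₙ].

[11; 4, 14, 1, 2, 8, 3, 2]

Run the Euclidean algorithm, recording each quotient:
121556 = 11·10809 + 2657, so a_0 = 11
10809 = 4·2657 + 181, so a_1 = 4
2657 = 14·181 + 123, so a_2 = 14
181 = 1·123 + 58, so a_3 = 1
123 = 2·58 + 7, so a_4 = 2
58 = 8·7 + 2, so a_5 = 8
7 = 3·2 + 1, so a_6 = 3
2 = 2·1 + 0, so a_7 = 2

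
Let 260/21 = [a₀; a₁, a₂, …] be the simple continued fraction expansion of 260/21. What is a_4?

1

⌊260/21⌋ = 12, remainder 8
⌊21/8⌋ = 2, remainder 5
⌊8/5⌋ = 1, remainder 3
⌊5/3⌋ = 1, remainder 2
⌊3/2⌋ = 1, remainder 1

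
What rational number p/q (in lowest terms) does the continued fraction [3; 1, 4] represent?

19/5

Compute successive convergents:
a_0 = 3: 3/1
a_1 = 1: 4/1
a_2 = 4: 19/5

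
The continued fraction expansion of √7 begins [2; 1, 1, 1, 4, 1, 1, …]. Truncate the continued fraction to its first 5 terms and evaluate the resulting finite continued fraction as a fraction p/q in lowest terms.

a_0 = 2: 2/1
a_1 = 1: 3/1
a_2 = 1: 5/2
a_3 = 1: 8/3
a_4 = 4: 37/14

37/14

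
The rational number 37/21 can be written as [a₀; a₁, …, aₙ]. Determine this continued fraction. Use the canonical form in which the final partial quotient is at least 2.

[1; 1, 3, 5]

Repeatedly divide and take the remainder:
⌊37/21⌋ = 1, remainder 16
⌊21/16⌋ = 1, remainder 5
⌊16/5⌋ = 3, remainder 1
⌊5/1⌋ = 5, remainder 0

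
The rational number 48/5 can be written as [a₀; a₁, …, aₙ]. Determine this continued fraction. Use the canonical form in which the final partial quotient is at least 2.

48 ÷ 5 → quotient 9, remainder 3
5 ÷ 3 → quotient 1, remainder 2
3 ÷ 2 → quotient 1, remainder 1
2 ÷ 1 → quotient 2, remainder 0

[9; 1, 1, 2]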